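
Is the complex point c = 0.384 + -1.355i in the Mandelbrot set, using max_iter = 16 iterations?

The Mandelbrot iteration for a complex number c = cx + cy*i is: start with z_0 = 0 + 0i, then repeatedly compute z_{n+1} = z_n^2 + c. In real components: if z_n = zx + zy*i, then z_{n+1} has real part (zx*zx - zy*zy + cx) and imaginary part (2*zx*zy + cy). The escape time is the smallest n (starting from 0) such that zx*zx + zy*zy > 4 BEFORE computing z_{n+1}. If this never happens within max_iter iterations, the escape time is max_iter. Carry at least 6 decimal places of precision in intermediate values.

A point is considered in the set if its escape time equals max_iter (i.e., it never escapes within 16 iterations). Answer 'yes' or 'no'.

z_0 = 0 + 0i, c = 0.3840 + -1.3550i
Iter 1: z = 0.3840 + -1.3550i, |z|^2 = 1.9835
Iter 2: z = -1.3046 + -2.3956i, |z|^2 = 7.4410
Escaped at iteration 2

Answer: no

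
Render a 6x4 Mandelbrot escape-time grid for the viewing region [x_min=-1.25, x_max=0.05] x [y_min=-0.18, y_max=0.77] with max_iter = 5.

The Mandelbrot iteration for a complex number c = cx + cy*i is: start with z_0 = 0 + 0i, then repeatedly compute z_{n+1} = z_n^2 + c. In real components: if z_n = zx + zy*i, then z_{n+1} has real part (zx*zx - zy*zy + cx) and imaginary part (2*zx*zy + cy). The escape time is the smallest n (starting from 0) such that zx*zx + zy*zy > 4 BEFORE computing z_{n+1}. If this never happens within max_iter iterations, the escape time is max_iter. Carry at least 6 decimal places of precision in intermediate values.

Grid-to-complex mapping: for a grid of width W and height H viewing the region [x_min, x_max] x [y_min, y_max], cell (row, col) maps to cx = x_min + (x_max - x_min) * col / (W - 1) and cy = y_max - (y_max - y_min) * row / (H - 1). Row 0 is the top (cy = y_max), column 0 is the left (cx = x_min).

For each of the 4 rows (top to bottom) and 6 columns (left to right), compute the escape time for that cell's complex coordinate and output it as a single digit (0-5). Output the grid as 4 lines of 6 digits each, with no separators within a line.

Answer: 334555
555555
555555
555555

Derivation:
(row=0, col=0): c = -1.2500 + 0.7700i → escape time 3
(row=0, col=1): c = -0.9900 + 0.7700i → escape time 3
(row=0, col=2): c = -0.7300 + 0.7700i → escape time 4
(row=0, col=3): c = -0.4700 + 0.7700i → escape time 5
(row=0, col=4): c = -0.2100 + 0.7700i → escape time 5
(row=0, col=5): c = 0.0500 + 0.7700i → escape time 5
(row=1, col=0): c = -1.2500 + 0.4533i → escape time 5
(row=1, col=1): c = -0.9900 + 0.4533i → escape time 5
(row=1, col=2): c = -0.7300 + 0.4533i → escape time 5
(row=1, col=3): c = -0.4700 + 0.4533i → escape time 5
(row=1, col=4): c = -0.2100 + 0.4533i → escape time 5
(row=1, col=5): c = 0.0500 + 0.4533i → escape time 5
(row=2, col=0): c = -1.2500 + 0.1367i → escape time 5
(row=2, col=1): c = -0.9900 + 0.1367i → escape time 5
(row=2, col=2): c = -0.7300 + 0.1367i → escape time 5
(row=2, col=3): c = -0.4700 + 0.1367i → escape time 5
(row=2, col=4): c = -0.2100 + 0.1367i → escape time 5
(row=2, col=5): c = 0.0500 + 0.1367i → escape time 5
(row=3, col=0): c = -1.2500 + -0.1800i → escape time 5
(row=3, col=1): c = -0.9900 + -0.1800i → escape time 5
(row=3, col=2): c = -0.7300 + -0.1800i → escape time 5
(row=3, col=3): c = -0.4700 + -0.1800i → escape time 5
(row=3, col=4): c = -0.2100 + -0.1800i → escape time 5
(row=3, col=5): c = 0.0500 + -0.1800i → escape time 5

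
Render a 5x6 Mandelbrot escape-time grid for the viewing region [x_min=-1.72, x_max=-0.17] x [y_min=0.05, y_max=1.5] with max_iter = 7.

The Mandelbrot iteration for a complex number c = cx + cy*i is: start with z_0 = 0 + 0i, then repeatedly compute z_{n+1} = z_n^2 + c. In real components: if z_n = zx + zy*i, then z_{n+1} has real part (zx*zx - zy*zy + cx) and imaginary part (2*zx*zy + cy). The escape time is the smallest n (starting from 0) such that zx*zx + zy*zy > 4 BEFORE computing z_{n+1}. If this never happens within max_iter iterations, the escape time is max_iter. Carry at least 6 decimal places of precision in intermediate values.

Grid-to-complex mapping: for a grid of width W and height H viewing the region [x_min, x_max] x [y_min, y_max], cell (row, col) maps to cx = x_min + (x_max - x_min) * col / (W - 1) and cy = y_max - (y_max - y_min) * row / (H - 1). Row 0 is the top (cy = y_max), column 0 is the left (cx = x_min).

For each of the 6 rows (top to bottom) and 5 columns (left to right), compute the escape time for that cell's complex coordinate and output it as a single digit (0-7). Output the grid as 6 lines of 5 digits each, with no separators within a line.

Answer: 11222
12333
23347
33477
46777
77777

Derivation:
(row=0, col=0): c = -1.7200 + 1.5000i → escape time 1
(row=0, col=1): c = -1.3325 + 1.5000i → escape time 1
(row=0, col=2): c = -0.9450 + 1.5000i → escape time 2
(row=0, col=3): c = -0.5575 + 1.5000i → escape time 2
(row=0, col=4): c = -0.1700 + 1.5000i → escape time 2
(row=1, col=0): c = -1.7200 + 1.2100i → escape time 1
(row=1, col=1): c = -1.3325 + 1.2100i → escape time 2
(row=1, col=2): c = -0.9450 + 1.2100i → escape time 3
(row=1, col=3): c = -0.5575 + 1.2100i → escape time 3
(row=1, col=4): c = -0.1700 + 1.2100i → escape time 3
(row=2, col=0): c = -1.7200 + 0.9200i → escape time 2
(row=2, col=1): c = -1.3325 + 0.9200i → escape time 3
(row=2, col=2): c = -0.9450 + 0.9200i → escape time 3
(row=2, col=3): c = -0.5575 + 0.9200i → escape time 4
(row=2, col=4): c = -0.1700 + 0.9200i → escape time 7
(row=3, col=0): c = -1.7200 + 0.6300i → escape time 3
(row=3, col=1): c = -1.3325 + 0.6300i → escape time 3
(row=3, col=2): c = -0.9450 + 0.6300i → escape time 4
(row=3, col=3): c = -0.5575 + 0.6300i → escape time 7
(row=3, col=4): c = -0.1700 + 0.6300i → escape time 7
(row=4, col=0): c = -1.7200 + 0.3400i → escape time 4
(row=4, col=1): c = -1.3325 + 0.3400i → escape time 6
(row=4, col=2): c = -0.9450 + 0.3400i → escape time 7
(row=4, col=3): c = -0.5575 + 0.3400i → escape time 7
(row=4, col=4): c = -0.1700 + 0.3400i → escape time 7
(row=5, col=0): c = -1.7200 + 0.0500i → escape time 7
(row=5, col=1): c = -1.3325 + 0.0500i → escape time 7
(row=5, col=2): c = -0.9450 + 0.0500i → escape time 7
(row=5, col=3): c = -0.5575 + 0.0500i → escape time 7
(row=5, col=4): c = -0.1700 + 0.0500i → escape time 7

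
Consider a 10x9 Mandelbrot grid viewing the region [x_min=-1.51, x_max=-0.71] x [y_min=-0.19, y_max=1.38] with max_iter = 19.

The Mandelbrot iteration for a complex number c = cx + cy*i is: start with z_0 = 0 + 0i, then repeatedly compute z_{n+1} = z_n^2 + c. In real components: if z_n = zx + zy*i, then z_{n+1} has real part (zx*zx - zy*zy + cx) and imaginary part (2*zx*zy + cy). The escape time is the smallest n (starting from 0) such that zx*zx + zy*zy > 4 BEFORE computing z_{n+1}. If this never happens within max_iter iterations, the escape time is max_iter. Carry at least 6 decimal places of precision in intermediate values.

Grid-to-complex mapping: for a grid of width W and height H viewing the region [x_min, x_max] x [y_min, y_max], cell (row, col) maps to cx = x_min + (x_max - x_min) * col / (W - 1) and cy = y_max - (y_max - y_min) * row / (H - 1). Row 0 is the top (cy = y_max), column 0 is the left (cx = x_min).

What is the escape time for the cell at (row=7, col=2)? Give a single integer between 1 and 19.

z_0 = 0 + 0i, c = -1.3322 + 0.0063i
Iter 1: z = -1.3322 + 0.0063i, |z|^2 = 1.7749
Iter 2: z = 0.4426 + -0.0104i, |z|^2 = 0.1960
Iter 3: z = -1.1365 + -0.0030i, |z|^2 = 1.2916
Iter 4: z = -0.0407 + 0.0130i, |z|^2 = 0.0018
Iter 5: z = -1.3307 + 0.0052i, |z|^2 = 1.7709
Iter 6: z = 0.4386 + -0.0076i, |z|^2 = 0.1924
Iter 7: z = -1.1399 + -0.0004i, |z|^2 = 1.2994
Iter 8: z = -0.0329 + 0.0072i, |z|^2 = 0.0011
Iter 9: z = -1.3312 + 0.0058i, |z|^2 = 1.7721
Iter 10: z = 0.4398 + -0.0091i, |z|^2 = 0.1935
Iter 11: z = -1.1389 + -0.0018i, |z|^2 = 1.2970
Iter 12: z = -0.0352 + 0.0103i, |z|^2 = 0.0013
Iter 13: z = -1.3311 + 0.0055i, |z|^2 = 1.7718
Iter 14: z = 0.4395 + -0.0085i, |z|^2 = 0.1933
Iter 15: z = -1.1391 + -0.0012i, |z|^2 = 1.2975
Iter 16: z = -0.0347 + 0.0089i, |z|^2 = 0.0013
Iter 17: z = -1.3311 + 0.0056i, |z|^2 = 1.7719
Iter 18: z = 0.4396 + -0.0087i, |z|^2 = 0.1933

Answer: 19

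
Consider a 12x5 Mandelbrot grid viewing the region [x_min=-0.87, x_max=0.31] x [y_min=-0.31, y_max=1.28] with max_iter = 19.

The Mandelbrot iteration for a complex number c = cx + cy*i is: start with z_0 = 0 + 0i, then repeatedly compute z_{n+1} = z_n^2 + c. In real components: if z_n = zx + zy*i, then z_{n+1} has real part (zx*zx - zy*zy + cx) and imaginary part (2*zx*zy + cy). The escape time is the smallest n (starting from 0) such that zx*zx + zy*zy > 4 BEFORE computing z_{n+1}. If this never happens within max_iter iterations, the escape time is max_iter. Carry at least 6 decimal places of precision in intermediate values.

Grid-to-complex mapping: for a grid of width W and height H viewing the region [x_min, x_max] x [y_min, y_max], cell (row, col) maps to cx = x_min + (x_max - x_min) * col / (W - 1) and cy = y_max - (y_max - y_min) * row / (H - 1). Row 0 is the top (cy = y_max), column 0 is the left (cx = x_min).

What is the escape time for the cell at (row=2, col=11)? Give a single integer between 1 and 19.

z_0 = 0 + 0i, c = 0.3100 + 0.4850i
Iter 1: z = 0.3100 + 0.4850i, |z|^2 = 0.3313
Iter 2: z = 0.1709 + 0.7857i, |z|^2 = 0.6465
Iter 3: z = -0.2781 + 0.7535i, |z|^2 = 0.6451
Iter 4: z = -0.1804 + 0.0659i, |z|^2 = 0.0369
Iter 5: z = 0.3382 + 0.4612i, |z|^2 = 0.3271
Iter 6: z = 0.2117 + 0.7970i, |z|^2 = 0.6800
Iter 7: z = -0.2804 + 0.8224i, |z|^2 = 0.7549
Iter 8: z = -0.2877 + 0.0238i, |z|^2 = 0.0833
Iter 9: z = 0.3922 + 0.4713i, |z|^2 = 0.3759
Iter 10: z = 0.2417 + 0.8547i, |z|^2 = 0.7889
Iter 11: z = -0.3621 + 0.8981i, |z|^2 = 0.9377
Iter 12: z = -0.3655 + -0.1654i, |z|^2 = 0.1610
Iter 13: z = 0.4163 + 0.6059i, |z|^2 = 0.5404
Iter 14: z = 0.1162 + 0.9894i, |z|^2 = 0.9925
Iter 15: z = -0.6555 + 0.7149i, |z|^2 = 0.9407
Iter 16: z = 0.2285 + -0.4522i, |z|^2 = 0.2567
Iter 17: z = 0.1577 + 0.2783i, |z|^2 = 0.1023
Iter 18: z = 0.2574 + 0.5728i, |z|^2 = 0.3944

Answer: 19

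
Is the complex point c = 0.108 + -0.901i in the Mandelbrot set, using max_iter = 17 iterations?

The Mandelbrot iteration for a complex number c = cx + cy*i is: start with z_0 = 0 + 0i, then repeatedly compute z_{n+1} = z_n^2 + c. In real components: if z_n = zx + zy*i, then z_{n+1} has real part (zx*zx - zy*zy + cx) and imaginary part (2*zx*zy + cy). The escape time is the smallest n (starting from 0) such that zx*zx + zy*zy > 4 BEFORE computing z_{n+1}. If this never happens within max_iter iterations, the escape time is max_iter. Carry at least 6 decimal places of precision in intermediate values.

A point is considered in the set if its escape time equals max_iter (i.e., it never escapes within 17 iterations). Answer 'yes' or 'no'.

z_0 = 0 + 0i, c = 0.1080 + -0.9010i
Iter 1: z = 0.1080 + -0.9010i, |z|^2 = 0.8235
Iter 2: z = -0.6921 + -1.0956i, |z|^2 = 1.6794
Iter 3: z = -0.6133 + 0.6156i, |z|^2 = 0.7552
Iter 4: z = 0.1052 + -1.6562i, |z|^2 = 2.7539
Iter 5: z = -2.6238 + -1.2493i, |z|^2 = 8.4452
Escaped at iteration 5

Answer: no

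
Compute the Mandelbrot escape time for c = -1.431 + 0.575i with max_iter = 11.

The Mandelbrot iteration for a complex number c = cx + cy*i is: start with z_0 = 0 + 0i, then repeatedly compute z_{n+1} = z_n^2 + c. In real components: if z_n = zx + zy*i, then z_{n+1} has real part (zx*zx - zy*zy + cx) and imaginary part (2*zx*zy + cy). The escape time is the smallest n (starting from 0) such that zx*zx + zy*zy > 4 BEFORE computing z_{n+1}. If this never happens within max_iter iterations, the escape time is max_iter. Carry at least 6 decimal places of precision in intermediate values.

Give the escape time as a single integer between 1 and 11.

z_0 = 0 + 0i, c = -1.4310 + 0.5750i
Iter 1: z = -1.4310 + 0.5750i, |z|^2 = 2.3784
Iter 2: z = 0.2861 + -1.0706i, |z|^2 = 1.2282
Iter 3: z = -2.4954 + -0.0377i, |z|^2 = 6.2285
Escaped at iteration 3

Answer: 3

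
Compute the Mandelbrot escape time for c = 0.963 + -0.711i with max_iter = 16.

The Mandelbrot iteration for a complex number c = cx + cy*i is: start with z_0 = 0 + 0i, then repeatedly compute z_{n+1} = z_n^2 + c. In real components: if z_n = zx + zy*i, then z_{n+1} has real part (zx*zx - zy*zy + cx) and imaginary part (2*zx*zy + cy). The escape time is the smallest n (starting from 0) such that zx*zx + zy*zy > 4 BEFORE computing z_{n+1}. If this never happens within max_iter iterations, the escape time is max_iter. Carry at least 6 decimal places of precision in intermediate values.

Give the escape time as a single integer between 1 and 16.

Answer: 2

Derivation:
z_0 = 0 + 0i, c = 0.9630 + -0.7110i
Iter 1: z = 0.9630 + -0.7110i, |z|^2 = 1.4329
Iter 2: z = 1.3848 + -2.0804i, |z|^2 = 6.2458
Escaped at iteration 2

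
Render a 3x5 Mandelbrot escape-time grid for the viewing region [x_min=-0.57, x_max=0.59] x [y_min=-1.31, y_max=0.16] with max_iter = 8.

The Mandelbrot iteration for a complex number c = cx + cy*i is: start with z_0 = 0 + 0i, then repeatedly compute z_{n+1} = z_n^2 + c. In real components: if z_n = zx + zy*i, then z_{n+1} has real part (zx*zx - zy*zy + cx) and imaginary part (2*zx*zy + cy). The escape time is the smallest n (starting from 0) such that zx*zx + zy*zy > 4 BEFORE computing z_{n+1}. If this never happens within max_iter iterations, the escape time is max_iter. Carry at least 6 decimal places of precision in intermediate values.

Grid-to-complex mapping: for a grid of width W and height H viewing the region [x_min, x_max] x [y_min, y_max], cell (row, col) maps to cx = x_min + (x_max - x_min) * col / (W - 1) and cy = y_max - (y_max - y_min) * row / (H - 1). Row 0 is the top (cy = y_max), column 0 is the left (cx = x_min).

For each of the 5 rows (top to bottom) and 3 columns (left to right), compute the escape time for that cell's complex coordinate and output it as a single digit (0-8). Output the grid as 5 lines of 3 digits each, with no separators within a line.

Answer: 884
884
883
472
322

Derivation:
(row=0, col=0): c = -0.5700 + 0.1600i → escape time 8
(row=0, col=1): c = 0.0100 + 0.1600i → escape time 8
(row=0, col=2): c = 0.5900 + 0.1600i → escape time 4
(row=1, col=0): c = -0.5700 + -0.2075i → escape time 8
(row=1, col=1): c = 0.0100 + -0.2075i → escape time 8
(row=1, col=2): c = 0.5900 + -0.2075i → escape time 4
(row=2, col=0): c = -0.5700 + -0.5750i → escape time 8
(row=2, col=1): c = 0.0100 + -0.5750i → escape time 8
(row=2, col=2): c = 0.5900 + -0.5750i → escape time 3
(row=3, col=0): c = -0.5700 + -0.9425i → escape time 4
(row=3, col=1): c = 0.0100 + -0.9425i → escape time 7
(row=3, col=2): c = 0.5900 + -0.9425i → escape time 2
(row=4, col=0): c = -0.5700 + -1.3100i → escape time 3
(row=4, col=1): c = 0.0100 + -1.3100i → escape time 2
(row=4, col=2): c = 0.5900 + -1.3100i → escape time 2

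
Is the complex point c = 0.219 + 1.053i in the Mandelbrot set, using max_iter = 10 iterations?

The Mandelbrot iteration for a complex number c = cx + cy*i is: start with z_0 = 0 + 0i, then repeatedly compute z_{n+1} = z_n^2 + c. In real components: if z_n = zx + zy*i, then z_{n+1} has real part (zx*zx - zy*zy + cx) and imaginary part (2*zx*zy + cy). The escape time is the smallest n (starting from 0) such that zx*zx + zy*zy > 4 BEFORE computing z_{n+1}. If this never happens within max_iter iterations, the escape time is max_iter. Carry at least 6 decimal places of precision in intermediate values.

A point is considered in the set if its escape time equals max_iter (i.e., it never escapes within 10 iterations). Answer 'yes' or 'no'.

Answer: no

Derivation:
z_0 = 0 + 0i, c = 0.2190 + 1.0530i
Iter 1: z = 0.2190 + 1.0530i, |z|^2 = 1.1568
Iter 2: z = -0.8418 + 1.5142i, |z|^2 = 3.0016
Iter 3: z = -1.3651 + -1.4965i, |z|^2 = 4.1030
Escaped at iteration 3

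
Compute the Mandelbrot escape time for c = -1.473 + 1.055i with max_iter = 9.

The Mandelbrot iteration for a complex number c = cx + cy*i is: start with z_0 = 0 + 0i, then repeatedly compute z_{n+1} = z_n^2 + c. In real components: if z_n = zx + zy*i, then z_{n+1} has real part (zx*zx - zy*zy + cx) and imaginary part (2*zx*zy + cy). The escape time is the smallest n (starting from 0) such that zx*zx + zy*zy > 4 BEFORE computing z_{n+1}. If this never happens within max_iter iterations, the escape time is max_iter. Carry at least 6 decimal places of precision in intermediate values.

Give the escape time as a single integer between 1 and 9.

Answer: 2

Derivation:
z_0 = 0 + 0i, c = -1.4730 + 1.0550i
Iter 1: z = -1.4730 + 1.0550i, |z|^2 = 3.2828
Iter 2: z = -0.4163 + -2.0530i, |z|^2 = 4.3882
Escaped at iteration 2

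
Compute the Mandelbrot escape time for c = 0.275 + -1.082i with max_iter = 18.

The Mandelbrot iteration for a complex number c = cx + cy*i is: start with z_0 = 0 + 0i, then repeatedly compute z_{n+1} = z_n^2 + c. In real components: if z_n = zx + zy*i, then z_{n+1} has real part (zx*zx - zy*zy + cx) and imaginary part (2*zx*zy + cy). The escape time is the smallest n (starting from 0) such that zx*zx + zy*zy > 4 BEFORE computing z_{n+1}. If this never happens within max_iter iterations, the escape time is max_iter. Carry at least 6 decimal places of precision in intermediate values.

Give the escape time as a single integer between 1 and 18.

Answer: 3

Derivation:
z_0 = 0 + 0i, c = 0.2750 + -1.0820i
Iter 1: z = 0.2750 + -1.0820i, |z|^2 = 1.2463
Iter 2: z = -0.8201 + -1.6771i, |z|^2 = 3.4852
Iter 3: z = -1.8651 + 1.6688i, |z|^2 = 6.2634
Escaped at iteration 3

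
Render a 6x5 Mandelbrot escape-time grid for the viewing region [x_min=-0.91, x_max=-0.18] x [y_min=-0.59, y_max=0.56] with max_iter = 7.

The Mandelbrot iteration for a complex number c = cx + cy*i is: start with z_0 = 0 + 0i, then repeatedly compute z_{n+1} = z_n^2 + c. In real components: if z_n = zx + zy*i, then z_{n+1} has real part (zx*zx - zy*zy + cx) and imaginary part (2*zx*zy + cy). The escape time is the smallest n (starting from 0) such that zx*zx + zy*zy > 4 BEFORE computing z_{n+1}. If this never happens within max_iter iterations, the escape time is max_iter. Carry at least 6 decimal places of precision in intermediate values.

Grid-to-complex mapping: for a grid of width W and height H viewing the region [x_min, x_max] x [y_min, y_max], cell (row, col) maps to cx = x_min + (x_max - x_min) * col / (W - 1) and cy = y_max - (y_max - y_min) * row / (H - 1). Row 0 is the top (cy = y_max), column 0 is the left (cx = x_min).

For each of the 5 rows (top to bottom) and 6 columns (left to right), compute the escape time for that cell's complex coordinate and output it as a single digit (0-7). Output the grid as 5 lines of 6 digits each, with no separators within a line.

(row=0, col=0): c = -0.9100 + 0.5600i → escape time 5
(row=0, col=1): c = -0.7640 + 0.5600i → escape time 6
(row=0, col=2): c = -0.6180 + 0.5600i → escape time 7
(row=0, col=3): c = -0.4720 + 0.5600i → escape time 7
(row=0, col=4): c = -0.3260 + 0.5600i → escape time 7
(row=0, col=5): c = -0.1800 + 0.5600i → escape time 7
(row=1, col=0): c = -0.9100 + 0.2725i → escape time 7
(row=1, col=1): c = -0.7640 + 0.2725i → escape time 7
(row=1, col=2): c = -0.6180 + 0.2725i → escape time 7
(row=1, col=3): c = -0.4720 + 0.2725i → escape time 7
(row=1, col=4): c = -0.3260 + 0.2725i → escape time 7
(row=1, col=5): c = -0.1800 + 0.2725i → escape time 7
(row=2, col=0): c = -0.9100 + -0.0150i → escape time 7
(row=2, col=1): c = -0.7640 + -0.0150i → escape time 7
(row=2, col=2): c = -0.6180 + -0.0150i → escape time 7
(row=2, col=3): c = -0.4720 + -0.0150i → escape time 7
(row=2, col=4): c = -0.3260 + -0.0150i → escape time 7
(row=2, col=5): c = -0.1800 + -0.0150i → escape time 7
(row=3, col=0): c = -0.9100 + -0.3025i → escape time 7
(row=3, col=1): c = -0.7640 + -0.3025i → escape time 7
(row=3, col=2): c = -0.6180 + -0.3025i → escape time 7
(row=3, col=3): c = -0.4720 + -0.3025i → escape time 7
(row=3, col=4): c = -0.3260 + -0.3025i → escape time 7
(row=3, col=5): c = -0.1800 + -0.3025i → escape time 7
(row=4, col=0): c = -0.9100 + -0.5900i → escape time 5
(row=4, col=1): c = -0.7640 + -0.5900i → escape time 6
(row=4, col=2): c = -0.6180 + -0.5900i → escape time 7
(row=4, col=3): c = -0.4720 + -0.5900i → escape time 7
(row=4, col=4): c = -0.3260 + -0.5900i → escape time 7
(row=4, col=5): c = -0.1800 + -0.5900i → escape time 7

Answer: 567777
777777
777777
777777
567777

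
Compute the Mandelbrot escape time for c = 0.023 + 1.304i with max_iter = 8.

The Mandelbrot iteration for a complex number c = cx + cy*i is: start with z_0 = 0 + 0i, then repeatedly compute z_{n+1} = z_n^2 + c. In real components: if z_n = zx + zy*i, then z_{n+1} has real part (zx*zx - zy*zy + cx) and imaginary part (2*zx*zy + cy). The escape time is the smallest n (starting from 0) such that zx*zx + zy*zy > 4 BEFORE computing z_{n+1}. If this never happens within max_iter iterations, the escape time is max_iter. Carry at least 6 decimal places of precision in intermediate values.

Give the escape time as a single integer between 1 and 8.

z_0 = 0 + 0i, c = 0.0230 + 1.3040i
Iter 1: z = 0.0230 + 1.3040i, |z|^2 = 1.7009
Iter 2: z = -1.6769 + 1.3640i, |z|^2 = 4.6724
Escaped at iteration 2

Answer: 2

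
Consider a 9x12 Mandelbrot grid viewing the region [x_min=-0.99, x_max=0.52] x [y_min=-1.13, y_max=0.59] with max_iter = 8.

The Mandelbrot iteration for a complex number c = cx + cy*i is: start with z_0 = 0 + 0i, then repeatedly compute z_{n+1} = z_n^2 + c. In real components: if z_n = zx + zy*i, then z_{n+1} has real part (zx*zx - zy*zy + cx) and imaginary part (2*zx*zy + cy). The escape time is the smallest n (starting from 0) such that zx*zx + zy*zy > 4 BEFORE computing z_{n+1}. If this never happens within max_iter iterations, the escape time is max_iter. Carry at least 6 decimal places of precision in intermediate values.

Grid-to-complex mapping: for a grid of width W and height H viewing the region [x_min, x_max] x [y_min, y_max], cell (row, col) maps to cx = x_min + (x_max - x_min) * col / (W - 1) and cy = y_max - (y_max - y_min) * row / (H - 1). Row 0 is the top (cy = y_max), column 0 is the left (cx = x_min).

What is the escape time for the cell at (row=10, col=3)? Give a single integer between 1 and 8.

Answer: 4

Derivation:
z_0 = 0 + 0i, c = -0.4237 + -0.9736i
Iter 1: z = -0.4237 + -0.9736i, |z|^2 = 1.1275
Iter 2: z = -1.1922 + -0.1485i, |z|^2 = 1.4433
Iter 3: z = 0.9754 + -0.6196i, |z|^2 = 1.3354
Iter 4: z = 0.1438 + -2.1824i, |z|^2 = 4.7837
Escaped at iteration 4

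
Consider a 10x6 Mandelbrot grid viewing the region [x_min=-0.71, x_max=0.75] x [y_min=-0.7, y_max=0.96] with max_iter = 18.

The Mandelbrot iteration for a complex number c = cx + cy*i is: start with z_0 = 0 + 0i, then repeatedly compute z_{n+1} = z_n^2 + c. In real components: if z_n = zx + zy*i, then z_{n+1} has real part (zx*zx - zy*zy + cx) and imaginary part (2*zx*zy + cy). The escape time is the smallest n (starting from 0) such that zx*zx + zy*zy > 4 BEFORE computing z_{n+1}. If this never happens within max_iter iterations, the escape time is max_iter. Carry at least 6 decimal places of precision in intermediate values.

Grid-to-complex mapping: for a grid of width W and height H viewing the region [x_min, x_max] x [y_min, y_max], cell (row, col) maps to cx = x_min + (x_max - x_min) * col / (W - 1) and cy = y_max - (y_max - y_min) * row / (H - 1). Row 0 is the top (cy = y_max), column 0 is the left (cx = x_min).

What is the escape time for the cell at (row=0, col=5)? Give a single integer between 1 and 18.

Answer: 4

Derivation:
z_0 = 0 + 0i, c = 0.1011 + 0.9600i
Iter 1: z = 0.1011 + 0.9600i, |z|^2 = 0.9318
Iter 2: z = -0.8103 + 1.1541i, |z|^2 = 1.9886
Iter 3: z = -0.5744 + -0.9103i, |z|^2 = 1.1586
Iter 4: z = -0.3976 + 2.0057i, |z|^2 = 4.1811
Escaped at iteration 4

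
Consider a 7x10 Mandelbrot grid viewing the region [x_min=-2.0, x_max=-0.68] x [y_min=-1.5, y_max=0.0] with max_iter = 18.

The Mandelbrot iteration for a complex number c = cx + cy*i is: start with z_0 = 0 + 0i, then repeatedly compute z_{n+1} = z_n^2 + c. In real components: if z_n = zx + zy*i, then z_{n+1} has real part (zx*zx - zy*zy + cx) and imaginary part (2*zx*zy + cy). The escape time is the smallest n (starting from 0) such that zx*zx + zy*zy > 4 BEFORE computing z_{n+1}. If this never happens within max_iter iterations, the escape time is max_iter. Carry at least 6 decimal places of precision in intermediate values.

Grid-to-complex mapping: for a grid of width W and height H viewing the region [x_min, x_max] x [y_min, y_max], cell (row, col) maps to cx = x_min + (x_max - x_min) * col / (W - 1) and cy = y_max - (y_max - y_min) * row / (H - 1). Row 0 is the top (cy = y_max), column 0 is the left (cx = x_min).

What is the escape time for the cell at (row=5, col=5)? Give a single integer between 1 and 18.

Answer: 3

Derivation:
z_0 = 0 + 0i, c = -0.9000 + -0.8333i
Iter 1: z = -0.9000 + -0.8333i, |z|^2 = 1.5044
Iter 2: z = -0.7844 + 0.6667i, |z|^2 = 1.0598
Iter 3: z = -0.7291 + -1.8793i, |z|^2 = 4.0632
Escaped at iteration 3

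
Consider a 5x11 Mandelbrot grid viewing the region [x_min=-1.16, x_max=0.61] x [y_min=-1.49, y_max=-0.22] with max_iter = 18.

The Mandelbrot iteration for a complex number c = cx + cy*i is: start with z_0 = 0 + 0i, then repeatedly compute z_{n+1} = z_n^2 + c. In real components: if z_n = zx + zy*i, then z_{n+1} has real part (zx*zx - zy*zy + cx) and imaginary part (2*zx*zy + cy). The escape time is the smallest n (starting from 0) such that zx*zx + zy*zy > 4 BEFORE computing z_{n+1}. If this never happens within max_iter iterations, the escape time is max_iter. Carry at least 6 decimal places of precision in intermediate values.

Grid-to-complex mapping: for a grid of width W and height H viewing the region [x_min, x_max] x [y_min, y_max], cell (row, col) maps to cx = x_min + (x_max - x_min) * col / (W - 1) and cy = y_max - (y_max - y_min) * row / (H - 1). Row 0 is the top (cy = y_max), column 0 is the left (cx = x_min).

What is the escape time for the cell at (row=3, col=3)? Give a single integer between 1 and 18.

Answer: 15

Derivation:
z_0 = 0 + 0i, c = 0.1675 + -0.6010i
Iter 1: z = 0.1675 + -0.6010i, |z|^2 = 0.3893
Iter 2: z = -0.1656 + -0.8023i, |z|^2 = 0.6712
Iter 3: z = -0.4488 + -0.3352i, |z|^2 = 0.3138
Iter 4: z = 0.2566 + -0.3001i, |z|^2 = 0.1559
Iter 5: z = 0.1433 + -0.7550i, |z|^2 = 0.5906
Iter 6: z = -0.3820 + -0.8173i, |z|^2 = 0.8139
Iter 7: z = -0.3546 + 0.0234i, |z|^2 = 0.1263
Iter 8: z = 0.2927 + -0.6176i, |z|^2 = 0.4671
Iter 9: z = -0.1283 + -0.9625i, |z|^2 = 0.9429
Iter 10: z = -0.7425 + -0.3540i, |z|^2 = 0.6766
Iter 11: z = 0.5935 + -0.0753i, |z|^2 = 0.3579
Iter 12: z = 0.5140 + -0.6904i, |z|^2 = 0.7409
Iter 13: z = -0.0450 + -1.3108i, |z|^2 = 1.7201
Iter 14: z = -1.5486 + -0.4831i, |z|^2 = 2.6315
Iter 15: z = 2.3322 + 0.8953i, |z|^2 = 6.2407
Escaped at iteration 15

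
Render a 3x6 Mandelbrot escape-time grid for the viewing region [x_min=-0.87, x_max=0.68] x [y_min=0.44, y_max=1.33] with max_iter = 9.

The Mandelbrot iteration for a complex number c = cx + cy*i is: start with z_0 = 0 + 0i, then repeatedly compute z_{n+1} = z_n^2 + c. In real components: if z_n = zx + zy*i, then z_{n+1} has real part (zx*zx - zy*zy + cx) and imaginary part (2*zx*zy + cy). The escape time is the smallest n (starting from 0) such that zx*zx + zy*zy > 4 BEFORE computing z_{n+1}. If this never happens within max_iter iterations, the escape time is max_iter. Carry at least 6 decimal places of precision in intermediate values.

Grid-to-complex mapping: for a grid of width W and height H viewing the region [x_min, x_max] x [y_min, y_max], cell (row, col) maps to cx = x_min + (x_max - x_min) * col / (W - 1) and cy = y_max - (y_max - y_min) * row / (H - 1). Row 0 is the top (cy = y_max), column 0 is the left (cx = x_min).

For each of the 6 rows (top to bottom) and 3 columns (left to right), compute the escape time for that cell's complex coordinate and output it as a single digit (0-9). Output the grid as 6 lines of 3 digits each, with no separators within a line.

(row=0, col=0): c = -0.8700 + 1.3300i → escape time 2
(row=0, col=1): c = -0.0950 + 1.3300i → escape time 2
(row=0, col=2): c = 0.6800 + 1.3300i → escape time 2
(row=1, col=0): c = -0.8700 + 1.1520i → escape time 3
(row=1, col=1): c = -0.0950 + 1.1520i → escape time 4
(row=1, col=2): c = 0.6800 + 1.1520i → escape time 2
(row=2, col=0): c = -0.8700 + 0.9740i → escape time 3
(row=2, col=1): c = -0.0950 + 0.9740i → escape time 9
(row=2, col=2): c = 0.6800 + 0.9740i → escape time 2
(row=3, col=0): c = -0.8700 + 0.7960i → escape time 4
(row=3, col=1): c = -0.0950 + 0.7960i → escape time 9
(row=3, col=2): c = 0.6800 + 0.7960i → escape time 3
(row=4, col=0): c = -0.8700 + 0.6180i → escape time 5
(row=4, col=1): c = -0.0950 + 0.6180i → escape time 9
(row=4, col=2): c = 0.6800 + 0.6180i → escape time 3
(row=5, col=0): c = -0.8700 + 0.4400i → escape time 6
(row=5, col=1): c = -0.0950 + 0.4400i → escape time 9
(row=5, col=2): c = 0.6800 + 0.4400i → escape time 3

Answer: 222
342
392
493
593
693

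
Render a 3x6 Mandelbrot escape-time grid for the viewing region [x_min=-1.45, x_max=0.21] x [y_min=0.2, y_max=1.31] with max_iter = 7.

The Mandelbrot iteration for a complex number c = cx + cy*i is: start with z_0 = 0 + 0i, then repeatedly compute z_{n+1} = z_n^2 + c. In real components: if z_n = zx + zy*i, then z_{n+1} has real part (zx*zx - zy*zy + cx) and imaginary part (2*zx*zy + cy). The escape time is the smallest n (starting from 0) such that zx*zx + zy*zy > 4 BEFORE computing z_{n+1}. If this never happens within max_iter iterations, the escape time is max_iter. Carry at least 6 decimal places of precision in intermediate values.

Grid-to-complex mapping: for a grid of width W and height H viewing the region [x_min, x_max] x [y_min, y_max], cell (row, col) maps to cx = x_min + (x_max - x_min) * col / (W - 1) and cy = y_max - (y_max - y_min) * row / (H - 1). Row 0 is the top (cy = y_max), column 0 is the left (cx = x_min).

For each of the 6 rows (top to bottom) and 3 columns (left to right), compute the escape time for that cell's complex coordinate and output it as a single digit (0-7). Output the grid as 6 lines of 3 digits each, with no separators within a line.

(row=0, col=0): c = -1.4500 + 1.3100i → escape time 2
(row=0, col=1): c = -0.6200 + 1.3100i → escape time 3
(row=0, col=2): c = 0.2100 + 1.3100i → escape time 2
(row=1, col=0): c = -1.4500 + 1.0880i → escape time 2
(row=1, col=1): c = -0.6200 + 1.0880i → escape time 3
(row=1, col=2): c = 0.2100 + 1.0880i → escape time 3
(row=2, col=0): c = -1.4500 + 0.8660i → escape time 3
(row=2, col=1): c = -0.6200 + 0.8660i → escape time 4
(row=2, col=2): c = 0.2100 + 0.8660i → escape time 4
(row=3, col=0): c = -1.4500 + 0.6440i → escape time 3
(row=3, col=1): c = -0.6200 + 0.6440i → escape time 7
(row=3, col=2): c = 0.2100 + 0.6440i → escape time 7
(row=4, col=0): c = -1.4500 + 0.4220i → escape time 4
(row=4, col=1): c = -0.6200 + 0.4220i → escape time 7
(row=4, col=2): c = 0.2100 + 0.4220i → escape time 7
(row=5, col=0): c = -1.4500 + 0.2000i → escape time 5
(row=5, col=1): c = -0.6200 + 0.2000i → escape time 7
(row=5, col=2): c = 0.2100 + 0.2000i → escape time 7

Answer: 232
233
344
377
477
577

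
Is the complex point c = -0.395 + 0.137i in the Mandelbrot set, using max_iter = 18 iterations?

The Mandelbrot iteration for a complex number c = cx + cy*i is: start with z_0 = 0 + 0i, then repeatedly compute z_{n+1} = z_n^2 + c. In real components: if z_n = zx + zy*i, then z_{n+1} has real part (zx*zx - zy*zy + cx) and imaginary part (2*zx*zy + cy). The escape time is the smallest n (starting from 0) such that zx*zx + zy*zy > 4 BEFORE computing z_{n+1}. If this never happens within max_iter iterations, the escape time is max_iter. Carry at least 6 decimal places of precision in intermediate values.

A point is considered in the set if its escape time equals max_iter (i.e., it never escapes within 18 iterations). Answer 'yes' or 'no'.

z_0 = 0 + 0i, c = -0.3950 + 0.1370i
Iter 1: z = -0.3950 + 0.1370i, |z|^2 = 0.1748
Iter 2: z = -0.2577 + 0.0288i, |z|^2 = 0.0673
Iter 3: z = -0.3294 + 0.1222i, |z|^2 = 0.1234
Iter 4: z = -0.3014 + 0.0565i, |z|^2 = 0.0941
Iter 5: z = -0.3073 + 0.1029i, |z|^2 = 0.1051
Iter 6: z = -0.3111 + 0.0737i, |z|^2 = 0.1022
Iter 7: z = -0.3036 + 0.0911i, |z|^2 = 0.1005
Iter 8: z = -0.3111 + 0.0817i, |z|^2 = 0.1035
Iter 9: z = -0.3049 + 0.0862i, |z|^2 = 0.1004
Iter 10: z = -0.3095 + 0.0844i, |z|^2 = 0.1029
Iter 11: z = -0.3064 + 0.0847i, |z|^2 = 0.1010
Iter 12: z = -0.3083 + 0.0851i, |z|^2 = 0.1023
Iter 13: z = -0.3072 + 0.0845i, |z|^2 = 0.1015
Iter 14: z = -0.3078 + 0.0851i, |z|^2 = 0.1020
Iter 15: z = -0.3075 + 0.0846i, |z|^2 = 0.1017
Iter 16: z = -0.3076 + 0.0849i, |z|^2 = 0.1018
Iter 17: z = -0.3076 + 0.0847i, |z|^2 = 0.1018
Did not escape in 18 iterations → in set

Answer: yes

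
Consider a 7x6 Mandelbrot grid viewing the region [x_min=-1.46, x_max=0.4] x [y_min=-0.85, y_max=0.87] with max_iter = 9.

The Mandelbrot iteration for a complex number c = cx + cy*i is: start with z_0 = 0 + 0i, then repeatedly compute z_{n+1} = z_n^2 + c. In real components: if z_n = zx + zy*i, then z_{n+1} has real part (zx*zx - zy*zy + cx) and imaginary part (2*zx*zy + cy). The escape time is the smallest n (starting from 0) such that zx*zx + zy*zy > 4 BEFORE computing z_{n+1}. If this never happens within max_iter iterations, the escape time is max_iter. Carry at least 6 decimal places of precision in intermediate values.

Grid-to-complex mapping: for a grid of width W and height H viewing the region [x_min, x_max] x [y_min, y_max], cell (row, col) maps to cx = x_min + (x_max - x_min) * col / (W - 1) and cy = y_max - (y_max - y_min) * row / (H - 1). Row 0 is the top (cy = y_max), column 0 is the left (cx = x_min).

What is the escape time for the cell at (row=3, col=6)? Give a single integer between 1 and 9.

Answer: 9

Derivation:
z_0 = 0 + 0i, c = 0.4000 + -0.1620i
Iter 1: z = 0.4000 + -0.1620i, |z|^2 = 0.1862
Iter 2: z = 0.5338 + -0.2916i, |z|^2 = 0.3699
Iter 3: z = 0.5999 + -0.4733i, |z|^2 = 0.5838
Iter 4: z = 0.5358 + -0.7298i, |z|^2 = 0.8198
Iter 5: z = 0.1545 + -0.9441i, |z|^2 = 0.9152
Iter 6: z = -0.4675 + -0.4537i, |z|^2 = 0.4244
Iter 7: z = 0.4127 + 0.2622i, |z|^2 = 0.2391
Iter 8: z = 0.5016 + 0.0544i, |z|^2 = 0.2545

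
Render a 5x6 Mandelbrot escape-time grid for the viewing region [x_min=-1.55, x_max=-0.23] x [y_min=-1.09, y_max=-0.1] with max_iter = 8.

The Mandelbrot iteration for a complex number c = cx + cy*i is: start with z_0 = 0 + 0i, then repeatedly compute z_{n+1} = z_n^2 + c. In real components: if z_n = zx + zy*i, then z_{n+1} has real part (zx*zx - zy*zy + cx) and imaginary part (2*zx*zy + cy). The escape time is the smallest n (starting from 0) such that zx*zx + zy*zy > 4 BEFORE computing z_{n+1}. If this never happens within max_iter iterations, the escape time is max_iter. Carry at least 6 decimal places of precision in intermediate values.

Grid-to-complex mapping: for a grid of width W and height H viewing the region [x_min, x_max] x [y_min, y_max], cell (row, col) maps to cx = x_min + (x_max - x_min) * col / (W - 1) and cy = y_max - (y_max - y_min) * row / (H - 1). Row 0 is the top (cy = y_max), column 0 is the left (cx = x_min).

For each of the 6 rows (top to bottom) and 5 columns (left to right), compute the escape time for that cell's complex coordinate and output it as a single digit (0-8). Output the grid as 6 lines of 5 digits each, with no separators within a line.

(row=0, col=0): c = -1.5500 + -0.1000i → escape time 6
(row=0, col=1): c = -1.2200 + -0.1000i → escape time 8
(row=0, col=2): c = -0.8900 + -0.1000i → escape time 8
(row=0, col=3): c = -0.5600 + -0.1000i → escape time 8
(row=0, col=4): c = -0.2300 + -0.1000i → escape time 8
(row=1, col=0): c = -1.5500 + -0.2980i → escape time 4
(row=1, col=1): c = -1.2200 + -0.2980i → escape time 8
(row=1, col=2): c = -0.8900 + -0.2980i → escape time 8
(row=1, col=3): c = -0.5600 + -0.2980i → escape time 8
(row=1, col=4): c = -0.2300 + -0.2980i → escape time 8
(row=2, col=0): c = -1.5500 + -0.4960i → escape time 3
(row=2, col=1): c = -1.2200 + -0.4960i → escape time 5
(row=2, col=2): c = -0.8900 + -0.4960i → escape time 5
(row=2, col=3): c = -0.5600 + -0.4960i → escape time 8
(row=2, col=4): c = -0.2300 + -0.4960i → escape time 8
(row=3, col=0): c = -1.5500 + -0.6940i → escape time 3
(row=3, col=1): c = -1.2200 + -0.6940i → escape time 3
(row=3, col=2): c = -0.8900 + -0.6940i → escape time 4
(row=3, col=3): c = -0.5600 + -0.6940i → escape time 8
(row=3, col=4): c = -0.2300 + -0.6940i → escape time 8
(row=4, col=0): c = -1.5500 + -0.8920i → escape time 3
(row=4, col=1): c = -1.2200 + -0.8920i → escape time 3
(row=4, col=2): c = -0.8900 + -0.8920i → escape time 3
(row=4, col=3): c = -0.5600 + -0.8920i → escape time 4
(row=4, col=4): c = -0.2300 + -0.8920i → escape time 8
(row=5, col=0): c = -1.5500 + -1.0900i → escape time 2
(row=5, col=1): c = -1.2200 + -1.0900i → escape time 3
(row=5, col=2): c = -0.8900 + -1.0900i → escape time 3
(row=5, col=3): c = -0.5600 + -1.0900i → escape time 3
(row=5, col=4): c = -0.2300 + -1.0900i → escape time 6

Answer: 68888
48888
35588
33488
33348
23336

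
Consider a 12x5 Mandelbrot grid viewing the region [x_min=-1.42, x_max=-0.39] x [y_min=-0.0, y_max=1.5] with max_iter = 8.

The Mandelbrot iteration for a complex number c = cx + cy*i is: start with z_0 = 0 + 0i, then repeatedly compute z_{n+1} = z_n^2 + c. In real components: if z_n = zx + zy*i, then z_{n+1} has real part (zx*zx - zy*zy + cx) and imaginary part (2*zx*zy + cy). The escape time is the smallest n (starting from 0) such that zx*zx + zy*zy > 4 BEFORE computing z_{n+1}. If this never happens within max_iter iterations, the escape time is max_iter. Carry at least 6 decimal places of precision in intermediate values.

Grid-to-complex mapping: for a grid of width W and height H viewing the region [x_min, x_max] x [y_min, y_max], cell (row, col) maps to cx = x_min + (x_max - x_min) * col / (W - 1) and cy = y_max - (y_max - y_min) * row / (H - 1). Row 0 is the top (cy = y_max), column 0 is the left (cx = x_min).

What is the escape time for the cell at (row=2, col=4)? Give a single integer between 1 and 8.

z_0 = 0 + 0i, c = -1.0455 + 0.7500i
Iter 1: z = -1.0455 + 0.7500i, |z|^2 = 1.6555
Iter 2: z = -0.5150 + -0.8182i, |z|^2 = 0.9346
Iter 3: z = -1.4497 + 1.5927i, |z|^2 = 4.6382
Escaped at iteration 3

Answer: 3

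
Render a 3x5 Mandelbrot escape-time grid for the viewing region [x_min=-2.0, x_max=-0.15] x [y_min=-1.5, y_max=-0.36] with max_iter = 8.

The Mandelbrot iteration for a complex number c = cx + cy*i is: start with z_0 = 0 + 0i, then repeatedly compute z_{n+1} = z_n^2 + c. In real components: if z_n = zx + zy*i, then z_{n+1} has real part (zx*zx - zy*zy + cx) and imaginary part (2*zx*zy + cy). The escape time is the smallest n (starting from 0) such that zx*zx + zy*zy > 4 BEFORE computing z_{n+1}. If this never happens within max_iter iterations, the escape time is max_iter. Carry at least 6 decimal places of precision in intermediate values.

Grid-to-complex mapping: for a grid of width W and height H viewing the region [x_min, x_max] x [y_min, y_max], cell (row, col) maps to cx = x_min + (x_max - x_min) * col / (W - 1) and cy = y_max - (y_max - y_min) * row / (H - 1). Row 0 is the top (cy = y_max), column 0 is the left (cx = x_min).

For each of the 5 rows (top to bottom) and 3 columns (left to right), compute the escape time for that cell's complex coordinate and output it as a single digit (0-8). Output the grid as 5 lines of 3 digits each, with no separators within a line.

(row=0, col=0): c = -2.0000 + -0.3600i → escape time 1
(row=0, col=1): c = -1.0750 + -0.3600i → escape time 8
(row=0, col=2): c = -0.1500 + -0.3600i → escape time 8
(row=1, col=0): c = -2.0000 + -0.6450i → escape time 1
(row=1, col=1): c = -1.0750 + -0.6450i → escape time 4
(row=1, col=2): c = -0.1500 + -0.6450i → escape time 8
(row=2, col=0): c = -2.0000 + -0.9300i → escape time 1
(row=2, col=1): c = -1.0750 + -0.9300i → escape time 3
(row=2, col=2): c = -0.1500 + -0.9300i → escape time 8
(row=3, col=0): c = -2.0000 + -1.2150i → escape time 1
(row=3, col=1): c = -1.0750 + -1.2150i → escape time 3
(row=3, col=2): c = -0.1500 + -1.2150i → escape time 3
(row=4, col=0): c = -2.0000 + -1.5000i → escape time 1
(row=4, col=1): c = -1.0750 + -1.5000i → escape time 2
(row=4, col=2): c = -0.1500 + -1.5000i → escape time 2

Answer: 188
148
138
133
122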